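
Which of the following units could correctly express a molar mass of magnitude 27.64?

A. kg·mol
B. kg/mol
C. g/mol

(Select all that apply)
B, C

molar mass has SI base units: kg / mol

Checking each option against kg / mol:
  A. kg·mol: ✗ does not match
  B. kg/mol: ✓ matches
  C. g/mol: ✓ matches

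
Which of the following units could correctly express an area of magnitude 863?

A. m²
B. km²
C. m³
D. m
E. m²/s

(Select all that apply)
A, B

area has SI base units: m^2

Checking each option against m^2:
  A. m²: ✓ matches
  B. km²: ✓ matches
  C. m³: ✗ does not match
  D. m: ✗ does not match
  E. m²/s: ✗ does not match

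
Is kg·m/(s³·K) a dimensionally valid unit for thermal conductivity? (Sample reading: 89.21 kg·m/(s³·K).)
Yes

thermal conductivity has SI base units: kg * m / (s^3 * K)
kg·m/(s³·K) reduces to the same SI base units, so it is a valid unit for thermal conductivity.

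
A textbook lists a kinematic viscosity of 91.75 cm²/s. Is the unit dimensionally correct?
Yes

kinematic viscosity has SI base units: m^2 / s
cm²/s reduces to the same SI base units, so it is a valid unit for kinematic viscosity.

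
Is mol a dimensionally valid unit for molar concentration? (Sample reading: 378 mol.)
No

molar concentration has SI base units: mol / m^3
mol does NOT reduce to mol / m^3; a valid unit for molar concentration would be e.g. mol/m³.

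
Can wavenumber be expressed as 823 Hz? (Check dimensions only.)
No

wavenumber has SI base units: 1 / m
Hz does NOT reduce to 1 / m; a valid unit for wavenumber would be e.g. 1/m.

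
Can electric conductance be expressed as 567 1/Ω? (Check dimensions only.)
Yes

electric conductance has SI base units: A^2 * s^3 / (kg * m^2)
1/Ω reduces to the same SI base units, so it is a valid unit for electric conductance.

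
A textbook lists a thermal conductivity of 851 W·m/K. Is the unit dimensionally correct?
No

thermal conductivity has SI base units: kg * m / (s^3 * K)
W·m/K does NOT reduce to kg * m / (s^3 * K); a valid unit for thermal conductivity would be e.g. W/(m·K).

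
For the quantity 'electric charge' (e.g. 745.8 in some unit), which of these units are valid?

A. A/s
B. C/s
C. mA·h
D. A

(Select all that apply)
C

electric charge has SI base units: A * s

Checking each option against A * s:
  A. A/s: ✗ does not match
  B. C/s: ✗ does not match
  C. mA·h: ✓ matches
  D. A: ✗ does not match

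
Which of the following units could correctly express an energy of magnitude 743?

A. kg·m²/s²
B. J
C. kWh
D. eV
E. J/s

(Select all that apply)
A, B, C, D

energy has SI base units: kg * m^2 / s^2

Checking each option against kg * m^2 / s^2:
  A. kg·m²/s²: ✓ matches
  B. J: ✓ matches
  C. kWh: ✓ matches
  D. eV: ✓ matches
  E. J/s: ✗ does not match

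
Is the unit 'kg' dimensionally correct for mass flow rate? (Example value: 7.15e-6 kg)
No

mass flow rate has SI base units: kg / s
kg does NOT reduce to kg / s; a valid unit for mass flow rate would be e.g. kg/s.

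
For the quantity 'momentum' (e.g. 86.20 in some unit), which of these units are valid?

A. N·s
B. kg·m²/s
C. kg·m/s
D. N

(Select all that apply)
A, C

momentum has SI base units: kg * m / s

Checking each option against kg * m / s:
  A. N·s: ✓ matches
  B. kg·m²/s: ✗ does not match
  C. kg·m/s: ✓ matches
  D. N: ✗ does not match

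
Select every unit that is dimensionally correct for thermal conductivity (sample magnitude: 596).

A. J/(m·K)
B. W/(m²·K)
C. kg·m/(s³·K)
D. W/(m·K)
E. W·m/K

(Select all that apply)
C, D

thermal conductivity has SI base units: kg * m / (s^3 * K)

Checking each option against kg * m / (s^3 * K):
  A. J/(m·K): ✗ does not match
  B. W/(m²·K): ✗ does not match
  C. kg·m/(s³·K): ✓ matches
  D. W/(m·K): ✓ matches
  E. W·m/K: ✗ does not match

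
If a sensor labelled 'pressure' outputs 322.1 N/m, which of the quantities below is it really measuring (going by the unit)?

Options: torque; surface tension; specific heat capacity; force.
surface tension

pressure should have units dimensionally equivalent to kg / (m * s^2) (e.g. Pa).
The given unit 'N/m' reduces to kg / s^2. Of the listed options, that is the dimensionality of surface tension.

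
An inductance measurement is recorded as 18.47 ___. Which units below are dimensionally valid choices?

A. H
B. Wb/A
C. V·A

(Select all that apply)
A, B

inductance has SI base units: kg * m^2 / (A^2 * s^2)

Checking each option against kg * m^2 / (A^2 * s^2):
  A. H: ✓ matches
  B. Wb/A: ✓ matches
  C. V·A: ✗ does not match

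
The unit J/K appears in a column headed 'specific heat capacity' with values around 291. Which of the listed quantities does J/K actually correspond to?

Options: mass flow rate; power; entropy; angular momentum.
entropy

specific heat capacity should have units dimensionally equivalent to m^2 / (s^2 * K) (e.g. J/(kg·K)).
The given unit 'J/K' reduces to kg * m^2 / (s^2 * K). Of the listed options, that is the dimensionality of entropy.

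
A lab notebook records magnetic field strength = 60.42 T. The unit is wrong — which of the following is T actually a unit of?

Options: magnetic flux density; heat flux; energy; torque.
magnetic flux density

magnetic field strength should have units dimensionally equivalent to A / m (e.g. A/m).
The given unit 'T' reduces to kg / (A * s^2). Of the listed options, that is the dimensionality of magnetic flux density.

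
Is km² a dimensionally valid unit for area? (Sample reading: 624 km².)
Yes

area has SI base units: m^2
km² reduces to the same SI base units, so it is a valid unit for area.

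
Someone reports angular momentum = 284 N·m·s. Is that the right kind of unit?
Yes

angular momentum has SI base units: kg * m^2 / s
N·m·s reduces to the same SI base units, so it is a valid unit for angular momentum.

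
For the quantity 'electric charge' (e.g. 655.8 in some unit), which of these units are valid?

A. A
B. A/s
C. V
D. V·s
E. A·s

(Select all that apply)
E

electric charge has SI base units: A * s

Checking each option against A * s:
  A. A: ✗ does not match
  B. A/s: ✗ does not match
  C. V: ✗ does not match
  D. V·s: ✗ does not match
  E. A·s: ✓ matches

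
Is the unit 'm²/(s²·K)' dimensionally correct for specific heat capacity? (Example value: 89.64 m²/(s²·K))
Yes

specific heat capacity has SI base units: m^2 / (s^2 * K)
m²/(s²·K) reduces to the same SI base units, so it is a valid unit for specific heat capacity.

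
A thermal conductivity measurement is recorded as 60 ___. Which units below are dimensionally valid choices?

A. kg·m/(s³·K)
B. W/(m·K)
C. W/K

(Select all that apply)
A, B

thermal conductivity has SI base units: kg * m / (s^3 * K)

Checking each option against kg * m / (s^3 * K):
  A. kg·m/(s³·K): ✓ matches
  B. W/(m·K): ✓ matches
  C. W/K: ✗ does not match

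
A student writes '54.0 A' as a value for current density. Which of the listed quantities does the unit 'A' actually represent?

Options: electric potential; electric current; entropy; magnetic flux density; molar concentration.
electric current

current density should have units dimensionally equivalent to A / m^2 (e.g. A/m²).
The given unit 'A' reduces to A. Of the listed options, that is the dimensionality of electric current.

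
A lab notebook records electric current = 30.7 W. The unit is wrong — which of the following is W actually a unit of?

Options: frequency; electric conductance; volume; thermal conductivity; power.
power

electric current should have units dimensionally equivalent to A (e.g. A).
The given unit 'W' reduces to kg * m^2 / s^3. Of the listed options, that is the dimensionality of power.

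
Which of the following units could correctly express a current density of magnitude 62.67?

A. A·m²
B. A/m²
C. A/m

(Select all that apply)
B

current density has SI base units: A / m^2

Checking each option against A / m^2:
  A. A·m²: ✗ does not match
  B. A/m²: ✓ matches
  C. A/m: ✗ does not match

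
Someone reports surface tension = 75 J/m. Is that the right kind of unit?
No

surface tension has SI base units: kg / s^2
J/m does NOT reduce to kg / s^2; a valid unit for surface tension would be e.g. N/m.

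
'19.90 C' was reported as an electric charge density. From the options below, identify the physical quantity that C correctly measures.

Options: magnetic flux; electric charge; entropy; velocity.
electric charge

electric charge density should have units dimensionally equivalent to A * s / m^3 (e.g. C/m³).
The given unit 'C' reduces to A * s. Of the listed options, that is the dimensionality of electric charge.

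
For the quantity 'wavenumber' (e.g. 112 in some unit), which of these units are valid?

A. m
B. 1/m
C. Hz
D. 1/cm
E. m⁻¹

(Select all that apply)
B, D, E

wavenumber has SI base units: 1 / m

Checking each option against 1 / m:
  A. m: ✗ does not match
  B. 1/m: ✓ matches
  C. Hz: ✗ does not match
  D. 1/cm: ✓ matches
  E. m⁻¹: ✓ matches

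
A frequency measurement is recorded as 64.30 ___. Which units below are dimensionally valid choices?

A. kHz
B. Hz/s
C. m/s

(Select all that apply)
A

frequency has SI base units: 1 / s

Checking each option against 1 / s:
  A. kHz: ✓ matches
  B. Hz/s: ✗ does not match
  C. m/s: ✗ does not match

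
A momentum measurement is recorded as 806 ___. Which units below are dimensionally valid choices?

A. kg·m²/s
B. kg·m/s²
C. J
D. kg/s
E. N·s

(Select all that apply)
E

momentum has SI base units: kg * m / s

Checking each option against kg * m / s:
  A. kg·m²/s: ✗ does not match
  B. kg·m/s²: ✗ does not match
  C. J: ✗ does not match
  D. kg/s: ✗ does not match
  E. N·s: ✓ matches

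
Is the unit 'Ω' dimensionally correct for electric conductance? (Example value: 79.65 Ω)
No

electric conductance has SI base units: A^2 * s^3 / (kg * m^2)
Ω does NOT reduce to A^2 * s^3 / (kg * m^2); a valid unit for electric conductance would be e.g. S.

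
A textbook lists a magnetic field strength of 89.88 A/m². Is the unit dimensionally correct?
No

magnetic field strength has SI base units: A / m
A/m² does NOT reduce to A / m; a valid unit for magnetic field strength would be e.g. A/m.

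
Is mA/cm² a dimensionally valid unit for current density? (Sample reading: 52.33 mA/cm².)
Yes

current density has SI base units: A / m^2
mA/cm² reduces to the same SI base units, so it is a valid unit for current density.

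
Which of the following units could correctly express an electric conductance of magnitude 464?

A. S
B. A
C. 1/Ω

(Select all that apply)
A, C

electric conductance has SI base units: A^2 * s^3 / (kg * m^2)

Checking each option against A^2 * s^3 / (kg * m^2):
  A. S: ✓ matches
  B. A: ✗ does not match
  C. 1/Ω: ✓ matches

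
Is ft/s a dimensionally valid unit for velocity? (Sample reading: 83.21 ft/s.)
Yes

velocity has SI base units: m / s
ft/s reduces to the same SI base units, so it is a valid unit for velocity.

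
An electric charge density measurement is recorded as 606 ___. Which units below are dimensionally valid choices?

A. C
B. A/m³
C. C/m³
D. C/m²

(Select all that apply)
C

electric charge density has SI base units: A * s / m^3

Checking each option against A * s / m^3:
  A. C: ✗ does not match
  B. A/m³: ✗ does not match
  C. C/m³: ✓ matches
  D. C/m²: ✗ does not match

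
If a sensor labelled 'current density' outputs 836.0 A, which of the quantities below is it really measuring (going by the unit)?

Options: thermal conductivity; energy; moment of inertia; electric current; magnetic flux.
electric current

current density should have units dimensionally equivalent to A / m^2 (e.g. A/m²).
The given unit 'A' reduces to A. Of the listed options, that is the dimensionality of electric current.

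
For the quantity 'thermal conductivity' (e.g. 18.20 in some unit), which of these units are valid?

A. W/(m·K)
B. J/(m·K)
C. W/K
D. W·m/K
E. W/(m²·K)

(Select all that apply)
A

thermal conductivity has SI base units: kg * m / (s^3 * K)

Checking each option against kg * m / (s^3 * K):
  A. W/(m·K): ✓ matches
  B. J/(m·K): ✗ does not match
  C. W/K: ✗ does not match
  D. W·m/K: ✗ does not match
  E. W/(m²·K): ✗ does not match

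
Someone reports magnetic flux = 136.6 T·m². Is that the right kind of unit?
Yes

magnetic flux has SI base units: kg * m^2 / (A * s^2)
T·m² reduces to the same SI base units, so it is a valid unit for magnetic flux.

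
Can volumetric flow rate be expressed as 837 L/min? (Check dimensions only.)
Yes

volumetric flow rate has SI base units: m^3 / s
L/min reduces to the same SI base units, so it is a valid unit for volumetric flow rate.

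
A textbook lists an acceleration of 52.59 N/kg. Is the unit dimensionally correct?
Yes

acceleration has SI base units: m / s^2
N/kg reduces to the same SI base units, so it is a valid unit for acceleration.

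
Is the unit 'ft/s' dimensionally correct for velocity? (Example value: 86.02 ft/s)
Yes

velocity has SI base units: m / s
ft/s reduces to the same SI base units, so it is a valid unit for velocity.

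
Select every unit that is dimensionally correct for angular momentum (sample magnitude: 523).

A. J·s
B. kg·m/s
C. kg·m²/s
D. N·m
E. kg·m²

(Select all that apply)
A, C

angular momentum has SI base units: kg * m^2 / s

Checking each option against kg * m^2 / s:
  A. J·s: ✓ matches
  B. kg·m/s: ✗ does not match
  C. kg·m²/s: ✓ matches
  D. N·m: ✗ does not match
  E. kg·m²: ✗ does not match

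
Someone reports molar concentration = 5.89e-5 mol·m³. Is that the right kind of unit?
No

molar concentration has SI base units: mol / m^3
mol·m³ does NOT reduce to mol / m^3; a valid unit for molar concentration would be e.g. mol/m³.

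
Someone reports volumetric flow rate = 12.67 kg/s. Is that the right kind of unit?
No

volumetric flow rate has SI base units: m^3 / s
kg/s does NOT reduce to m^3 / s; a valid unit for volumetric flow rate would be e.g. m³/s.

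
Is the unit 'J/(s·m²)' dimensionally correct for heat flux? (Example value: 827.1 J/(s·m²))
Yes

heat flux has SI base units: kg / s^3
J/(s·m²) reduces to the same SI base units, so it is a valid unit for heat flux.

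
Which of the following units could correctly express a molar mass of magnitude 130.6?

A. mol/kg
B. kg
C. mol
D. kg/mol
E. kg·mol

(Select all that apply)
D

molar mass has SI base units: kg / mol

Checking each option against kg / mol:
  A. mol/kg: ✗ does not match
  B. kg: ✗ does not match
  C. mol: ✗ does not match
  D. kg/mol: ✓ matches
  E. kg·mol: ✗ does not match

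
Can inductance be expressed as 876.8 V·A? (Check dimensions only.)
No

inductance has SI base units: kg * m^2 / (A^2 * s^2)
V·A does NOT reduce to kg * m^2 / (A^2 * s^2); a valid unit for inductance would be e.g. H.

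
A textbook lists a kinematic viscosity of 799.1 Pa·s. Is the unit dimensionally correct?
No

kinematic viscosity has SI base units: m^2 / s
Pa·s does NOT reduce to m^2 / s; a valid unit for kinematic viscosity would be e.g. m²/s.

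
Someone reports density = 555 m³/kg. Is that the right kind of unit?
No

density has SI base units: kg / m^3
m³/kg does NOT reduce to kg / m^3; a valid unit for density would be e.g. kg/m³.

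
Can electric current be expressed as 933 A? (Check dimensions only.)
Yes

electric current has SI base units: A
A reduces to the same SI base units, so it is a valid unit for electric current.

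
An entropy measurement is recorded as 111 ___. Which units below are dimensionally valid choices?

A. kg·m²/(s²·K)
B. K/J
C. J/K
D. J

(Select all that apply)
A, C

entropy has SI base units: kg * m^2 / (s^2 * K)

Checking each option against kg * m^2 / (s^2 * K):
  A. kg·m²/(s²·K): ✓ matches
  B. K/J: ✗ does not match
  C. J/K: ✓ matches
  D. J: ✗ does not match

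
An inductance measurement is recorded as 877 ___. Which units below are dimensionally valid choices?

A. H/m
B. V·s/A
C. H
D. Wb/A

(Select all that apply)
B, C, D

inductance has SI base units: kg * m^2 / (A^2 * s^2)

Checking each option against kg * m^2 / (A^2 * s^2):
  A. H/m: ✗ does not match
  B. V·s/A: ✓ matches
  C. H: ✓ matches
  D. Wb/A: ✓ matches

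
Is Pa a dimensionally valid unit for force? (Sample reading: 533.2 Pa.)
No

force has SI base units: kg * m / s^2
Pa does NOT reduce to kg * m / s^2; a valid unit for force would be e.g. N.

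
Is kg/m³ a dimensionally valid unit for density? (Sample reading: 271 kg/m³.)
Yes

density has SI base units: kg / m^3
kg/m³ reduces to the same SI base units, so it is a valid unit for density.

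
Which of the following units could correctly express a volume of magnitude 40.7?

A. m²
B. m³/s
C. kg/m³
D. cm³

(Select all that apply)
D

volume has SI base units: m^3

Checking each option against m^3:
  A. m²: ✗ does not match
  B. m³/s: ✗ does not match
  C. kg/m³: ✗ does not match
  D. cm³: ✓ matches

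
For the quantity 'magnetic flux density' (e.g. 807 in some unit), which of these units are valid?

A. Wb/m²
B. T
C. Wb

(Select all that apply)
A, B

magnetic flux density has SI base units: kg / (A * s^2)

Checking each option against kg / (A * s^2):
  A. Wb/m²: ✓ matches
  B. T: ✓ matches
  C. Wb: ✗ does not match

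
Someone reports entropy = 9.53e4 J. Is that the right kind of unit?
No

entropy has SI base units: kg * m^2 / (s^2 * K)
J does NOT reduce to kg * m^2 / (s^2 * K); a valid unit for entropy would be e.g. J/K.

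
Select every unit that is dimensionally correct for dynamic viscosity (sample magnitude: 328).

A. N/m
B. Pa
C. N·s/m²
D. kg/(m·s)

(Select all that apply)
C, D

dynamic viscosity has SI base units: kg / (m * s)

Checking each option against kg / (m * s):
  A. N/m: ✗ does not match
  B. Pa: ✗ does not match
  C. N·s/m²: ✓ matches
  D. kg/(m·s): ✓ matches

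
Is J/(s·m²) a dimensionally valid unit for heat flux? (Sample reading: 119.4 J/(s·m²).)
Yes

heat flux has SI base units: kg / s^3
J/(s·m²) reduces to the same SI base units, so it is a valid unit for heat flux.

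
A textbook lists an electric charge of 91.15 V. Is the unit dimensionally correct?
No

electric charge has SI base units: A * s
V does NOT reduce to A * s; a valid unit for electric charge would be e.g. C.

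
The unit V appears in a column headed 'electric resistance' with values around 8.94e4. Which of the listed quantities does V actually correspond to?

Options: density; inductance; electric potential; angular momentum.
electric potential

electric resistance should have units dimensionally equivalent to kg * m^2 / (A^2 * s^3) (e.g. Ω).
The given unit 'V' reduces to kg * m^2 / (A * s^3). Of the listed options, that is the dimensionality of electric potential.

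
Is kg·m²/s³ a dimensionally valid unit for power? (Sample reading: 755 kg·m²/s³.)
Yes

power has SI base units: kg * m^2 / s^3
kg·m²/s³ reduces to the same SI base units, so it is a valid unit for power.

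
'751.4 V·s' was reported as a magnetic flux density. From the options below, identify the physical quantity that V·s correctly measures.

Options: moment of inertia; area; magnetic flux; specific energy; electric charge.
magnetic flux

magnetic flux density should have units dimensionally equivalent to kg / (A * s^2) (e.g. T).
The given unit 'V·s' reduces to kg * m^2 / (A * s^2). Of the listed options, that is the dimensionality of magnetic flux.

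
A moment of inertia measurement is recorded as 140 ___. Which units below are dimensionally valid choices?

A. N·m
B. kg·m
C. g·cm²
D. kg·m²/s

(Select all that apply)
C

moment of inertia has SI base units: kg * m^2

Checking each option against kg * m^2:
  A. N·m: ✗ does not match
  B. kg·m: ✗ does not match
  C. g·cm²: ✓ matches
  D. kg·m²/s: ✗ does not match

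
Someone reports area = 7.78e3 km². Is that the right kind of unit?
Yes

area has SI base units: m^2
km² reduces to the same SI base units, so it is a valid unit for area.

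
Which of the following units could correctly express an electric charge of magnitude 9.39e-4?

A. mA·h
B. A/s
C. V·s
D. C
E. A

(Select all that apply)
A, D

electric charge has SI base units: A * s

Checking each option against A * s:
  A. mA·h: ✓ matches
  B. A/s: ✗ does not match
  C. V·s: ✗ does not match
  D. C: ✓ matches
  E. A: ✗ does not match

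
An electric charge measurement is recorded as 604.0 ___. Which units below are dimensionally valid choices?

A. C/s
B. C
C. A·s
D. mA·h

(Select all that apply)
B, C, D

electric charge has SI base units: A * s

Checking each option against A * s:
  A. C/s: ✗ does not match
  B. C: ✓ matches
  C. A·s: ✓ matches
  D. mA·h: ✓ matches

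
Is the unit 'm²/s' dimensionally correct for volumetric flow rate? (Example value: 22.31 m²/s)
No

volumetric flow rate has SI base units: m^3 / s
m²/s does NOT reduce to m^3 / s; a valid unit for volumetric flow rate would be e.g. m³/s.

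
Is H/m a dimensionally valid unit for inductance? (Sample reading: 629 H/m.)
No

inductance has SI base units: kg * m^2 / (A^2 * s^2)
H/m does NOT reduce to kg * m^2 / (A^2 * s^2); a valid unit for inductance would be e.g. H.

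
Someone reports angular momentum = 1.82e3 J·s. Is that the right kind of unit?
Yes

angular momentum has SI base units: kg * m^2 / s
J·s reduces to the same SI base units, so it is a valid unit for angular momentum.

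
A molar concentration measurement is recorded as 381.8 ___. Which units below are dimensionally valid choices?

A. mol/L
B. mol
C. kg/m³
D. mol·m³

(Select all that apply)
A

molar concentration has SI base units: mol / m^3

Checking each option against mol / m^3:
  A. mol/L: ✓ matches
  B. mol: ✗ does not match
  C. kg/m³: ✗ does not match
  D. mol·m³: ✗ does not match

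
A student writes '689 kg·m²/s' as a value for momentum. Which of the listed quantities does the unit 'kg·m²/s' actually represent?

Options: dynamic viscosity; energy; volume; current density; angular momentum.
angular momentum

momentum should have units dimensionally equivalent to kg * m / s (e.g. kg·m/s).
The given unit 'kg·m²/s' reduces to kg * m^2 / s. Of the listed options, that is the dimensionality of angular momentum.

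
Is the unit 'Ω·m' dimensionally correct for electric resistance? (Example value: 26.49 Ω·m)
No

electric resistance has SI base units: kg * m^2 / (A^2 * s^3)
Ω·m does NOT reduce to kg * m^2 / (A^2 * s^3); a valid unit for electric resistance would be e.g. Ω.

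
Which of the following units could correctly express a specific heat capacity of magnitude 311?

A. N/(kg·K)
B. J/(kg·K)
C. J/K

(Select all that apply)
B

specific heat capacity has SI base units: m^2 / (s^2 * K)

Checking each option against m^2 / (s^2 * K):
  A. N/(kg·K): ✗ does not match
  B. J/(kg·K): ✓ matches
  C. J/K: ✗ does not match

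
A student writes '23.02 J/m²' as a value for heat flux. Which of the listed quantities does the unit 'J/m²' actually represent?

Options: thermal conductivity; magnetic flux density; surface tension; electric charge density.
surface tension

heat flux should have units dimensionally equivalent to kg / s^3 (e.g. W/m²).
The given unit 'J/m²' reduces to kg / s^2. Of the listed options, that is the dimensionality of surface tension.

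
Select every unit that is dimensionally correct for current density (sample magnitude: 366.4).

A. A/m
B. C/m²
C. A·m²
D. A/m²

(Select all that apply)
D

current density has SI base units: A / m^2

Checking each option against A / m^2:
  A. A/m: ✗ does not match
  B. C/m²: ✗ does not match
  C. A·m²: ✗ does not match
  D. A/m²: ✓ matches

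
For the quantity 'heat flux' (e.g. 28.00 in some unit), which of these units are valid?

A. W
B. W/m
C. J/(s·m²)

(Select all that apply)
C

heat flux has SI base units: kg / s^3

Checking each option against kg / s^3:
  A. W: ✗ does not match
  B. W/m: ✗ does not match
  C. J/(s·m²): ✓ matches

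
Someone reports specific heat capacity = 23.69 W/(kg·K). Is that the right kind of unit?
No

specific heat capacity has SI base units: m^2 / (s^2 * K)
W/(kg·K) does NOT reduce to m^2 / (s^2 * K); a valid unit for specific heat capacity would be e.g. J/(kg·K).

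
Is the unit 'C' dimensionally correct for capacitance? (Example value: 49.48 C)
No

capacitance has SI base units: A^2 * s^4 / (kg * m^2)
C does NOT reduce to A^2 * s^4 / (kg * m^2); a valid unit for capacitance would be e.g. F.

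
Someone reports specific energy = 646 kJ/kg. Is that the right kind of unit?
Yes

specific energy has SI base units: m^2 / s^2
kJ/kg reduces to the same SI base units, so it is a valid unit for specific energy.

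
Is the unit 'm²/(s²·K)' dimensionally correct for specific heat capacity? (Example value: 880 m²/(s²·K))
Yes

specific heat capacity has SI base units: m^2 / (s^2 * K)
m²/(s²·K) reduces to the same SI base units, so it is a valid unit for specific heat capacity.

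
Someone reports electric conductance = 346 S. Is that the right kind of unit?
Yes

electric conductance has SI base units: A^2 * s^3 / (kg * m^2)
S reduces to the same SI base units, so it is a valid unit for electric conductance.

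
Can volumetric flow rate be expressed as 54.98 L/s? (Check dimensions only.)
Yes

volumetric flow rate has SI base units: m^3 / s
L/s reduces to the same SI base units, so it is a valid unit for volumetric flow rate.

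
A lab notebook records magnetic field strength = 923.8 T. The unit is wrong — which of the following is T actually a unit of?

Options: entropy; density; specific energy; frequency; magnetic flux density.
magnetic flux density

magnetic field strength should have units dimensionally equivalent to A / m (e.g. A/m).
The given unit 'T' reduces to kg / (A * s^2). Of the listed options, that is the dimensionality of magnetic flux density.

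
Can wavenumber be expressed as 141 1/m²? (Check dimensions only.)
No

wavenumber has SI base units: 1 / m
1/m² does NOT reduce to 1 / m; a valid unit for wavenumber would be e.g. 1/m.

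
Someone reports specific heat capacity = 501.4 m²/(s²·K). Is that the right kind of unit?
Yes

specific heat capacity has SI base units: m^2 / (s^2 * K)
m²/(s²·K) reduces to the same SI base units, so it is a valid unit for specific heat capacity.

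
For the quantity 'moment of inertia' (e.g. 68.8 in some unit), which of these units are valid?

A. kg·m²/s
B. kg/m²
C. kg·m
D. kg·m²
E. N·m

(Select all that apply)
D

moment of inertia has SI base units: kg * m^2

Checking each option against kg * m^2:
  A. kg·m²/s: ✗ does not match
  B. kg/m²: ✗ does not match
  C. kg·m: ✗ does not match
  D. kg·m²: ✓ matches
  E. N·m: ✗ does not match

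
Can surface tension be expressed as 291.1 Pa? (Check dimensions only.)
No

surface tension has SI base units: kg / s^2
Pa does NOT reduce to kg / s^2; a valid unit for surface tension would be e.g. N/m.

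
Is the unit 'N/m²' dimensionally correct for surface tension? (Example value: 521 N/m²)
No

surface tension has SI base units: kg / s^2
N/m² does NOT reduce to kg / s^2; a valid unit for surface tension would be e.g. N/m.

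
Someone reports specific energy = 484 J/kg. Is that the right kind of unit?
Yes

specific energy has SI base units: m^2 / s^2
J/kg reduces to the same SI base units, so it is a valid unit for specific energy.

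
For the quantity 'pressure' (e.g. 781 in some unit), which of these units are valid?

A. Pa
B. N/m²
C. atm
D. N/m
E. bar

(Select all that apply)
A, B, C, E

pressure has SI base units: kg / (m * s^2)

Checking each option against kg / (m * s^2):
  A. Pa: ✓ matches
  B. N/m²: ✓ matches
  C. atm: ✓ matches
  D. N/m: ✗ does not match
  E. bar: ✓ matches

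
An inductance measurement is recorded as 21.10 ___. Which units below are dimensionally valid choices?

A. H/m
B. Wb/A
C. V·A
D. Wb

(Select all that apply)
B

inductance has SI base units: kg * m^2 / (A^2 * s^2)

Checking each option against kg * m^2 / (A^2 * s^2):
  A. H/m: ✗ does not match
  B. Wb/A: ✓ matches
  C. V·A: ✗ does not match
  D. Wb: ✗ does not match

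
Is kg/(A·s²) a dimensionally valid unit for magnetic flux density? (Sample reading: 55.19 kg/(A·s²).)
Yes

magnetic flux density has SI base units: kg / (A * s^2)
kg/(A·s²) reduces to the same SI base units, so it is a valid unit for magnetic flux density.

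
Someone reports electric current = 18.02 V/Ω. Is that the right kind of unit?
Yes

electric current has SI base units: A
V/Ω reduces to the same SI base units, so it is a valid unit for electric current.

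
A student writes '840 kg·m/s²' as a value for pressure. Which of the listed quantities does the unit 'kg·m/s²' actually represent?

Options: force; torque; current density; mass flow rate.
force

pressure should have units dimensionally equivalent to kg / (m * s^2) (e.g. Pa).
The given unit 'kg·m/s²' reduces to kg * m / s^2. Of the listed options, that is the dimensionality of force.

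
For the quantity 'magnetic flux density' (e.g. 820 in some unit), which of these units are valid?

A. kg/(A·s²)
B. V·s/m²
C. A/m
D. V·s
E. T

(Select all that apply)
A, B, E

magnetic flux density has SI base units: kg / (A * s^2)

Checking each option against kg / (A * s^2):
  A. kg/(A·s²): ✓ matches
  B. V·s/m²: ✓ matches
  C. A/m: ✗ does not match
  D. V·s: ✗ does not match
  E. T: ✓ matches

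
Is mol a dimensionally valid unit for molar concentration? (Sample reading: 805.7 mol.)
No

molar concentration has SI base units: mol / m^3
mol does NOT reduce to mol / m^3; a valid unit for molar concentration would be e.g. mol/m³.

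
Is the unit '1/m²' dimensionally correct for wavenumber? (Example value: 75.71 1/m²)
No

wavenumber has SI base units: 1 / m
1/m² does NOT reduce to 1 / m; a valid unit for wavenumber would be e.g. 1/m.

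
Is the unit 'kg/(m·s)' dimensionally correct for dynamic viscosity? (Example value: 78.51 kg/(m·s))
Yes

dynamic viscosity has SI base units: kg / (m * s)
kg/(m·s) reduces to the same SI base units, so it is a valid unit for dynamic viscosity.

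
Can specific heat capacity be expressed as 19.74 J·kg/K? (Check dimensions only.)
No

specific heat capacity has SI base units: m^2 / (s^2 * K)
J·kg/K does NOT reduce to m^2 / (s^2 * K); a valid unit for specific heat capacity would be e.g. J/(kg·K).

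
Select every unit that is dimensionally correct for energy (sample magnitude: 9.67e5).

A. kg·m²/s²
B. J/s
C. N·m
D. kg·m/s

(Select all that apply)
A, C

energy has SI base units: kg * m^2 / s^2

Checking each option against kg * m^2 / s^2:
  A. kg·m²/s²: ✓ matches
  B. J/s: ✗ does not match
  C. N·m: ✓ matches
  D. kg·m/s: ✗ does not match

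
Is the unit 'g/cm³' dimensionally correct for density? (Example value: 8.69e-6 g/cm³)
Yes

density has SI base units: kg / m^3
g/cm³ reduces to the same SI base units, so it is a valid unit for density.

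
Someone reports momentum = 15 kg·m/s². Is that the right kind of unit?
No

momentum has SI base units: kg * m / s
kg·m/s² does NOT reduce to kg * m / s; a valid unit for momentum would be e.g. kg·m/s.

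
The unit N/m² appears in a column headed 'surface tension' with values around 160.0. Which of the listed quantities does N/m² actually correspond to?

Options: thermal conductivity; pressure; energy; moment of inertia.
pressure

surface tension should have units dimensionally equivalent to kg / s^2 (e.g. N/m).
The given unit 'N/m²' reduces to kg / (m * s^2). Of the listed options, that is the dimensionality of pressure.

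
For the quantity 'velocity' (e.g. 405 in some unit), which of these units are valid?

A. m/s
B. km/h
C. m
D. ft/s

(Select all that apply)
A, B, D

velocity has SI base units: m / s

Checking each option against m / s:
  A. m/s: ✓ matches
  B. km/h: ✓ matches
  C. m: ✗ does not match
  D. ft/s: ✓ matches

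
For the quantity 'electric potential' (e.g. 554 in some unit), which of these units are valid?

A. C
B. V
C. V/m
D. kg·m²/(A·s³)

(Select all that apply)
B, D

electric potential has SI base units: kg * m^2 / (A * s^3)

Checking each option against kg * m^2 / (A * s^3):
  A. C: ✗ does not match
  B. V: ✓ matches
  C. V/m: ✗ does not match
  D. kg·m²/(A·s³): ✓ matches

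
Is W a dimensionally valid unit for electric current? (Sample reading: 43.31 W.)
No

electric current has SI base units: A
W does NOT reduce to A; a valid unit for electric current would be e.g. A.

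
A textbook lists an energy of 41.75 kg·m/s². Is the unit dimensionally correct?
No

energy has SI base units: kg * m^2 / s^2
kg·m/s² does NOT reduce to kg * m^2 / s^2; a valid unit for energy would be e.g. J.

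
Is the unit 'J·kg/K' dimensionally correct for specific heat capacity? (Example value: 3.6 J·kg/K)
No

specific heat capacity has SI base units: m^2 / (s^2 * K)
J·kg/K does NOT reduce to m^2 / (s^2 * K); a valid unit for specific heat capacity would be e.g. J/(kg·K).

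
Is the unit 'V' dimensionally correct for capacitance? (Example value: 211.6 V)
No

capacitance has SI base units: A^2 * s^4 / (kg * m^2)
V does NOT reduce to A^2 * s^4 / (kg * m^2); a valid unit for capacitance would be e.g. F.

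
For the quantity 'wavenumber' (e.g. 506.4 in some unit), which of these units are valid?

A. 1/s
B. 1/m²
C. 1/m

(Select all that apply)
C

wavenumber has SI base units: 1 / m

Checking each option against 1 / m:
  A. 1/s: ✗ does not match
  B. 1/m²: ✗ does not match
  C. 1/m: ✓ matches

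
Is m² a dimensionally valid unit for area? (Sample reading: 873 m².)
Yes

area has SI base units: m^2
m² reduces to the same SI base units, so it is a valid unit for area.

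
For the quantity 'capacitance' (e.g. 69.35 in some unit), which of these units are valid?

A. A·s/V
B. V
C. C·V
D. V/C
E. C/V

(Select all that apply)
A, E

capacitance has SI base units: A^2 * s^4 / (kg * m^2)

Checking each option against A^2 * s^4 / (kg * m^2):
  A. A·s/V: ✓ matches
  B. V: ✗ does not match
  C. C·V: ✗ does not match
  D. V/C: ✗ does not match
  E. C/V: ✓ matches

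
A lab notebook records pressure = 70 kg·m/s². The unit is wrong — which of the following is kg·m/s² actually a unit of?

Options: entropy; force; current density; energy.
force

pressure should have units dimensionally equivalent to kg / (m * s^2) (e.g. Pa).
The given unit 'kg·m/s²' reduces to kg * m / s^2. Of the listed options, that is the dimensionality of force.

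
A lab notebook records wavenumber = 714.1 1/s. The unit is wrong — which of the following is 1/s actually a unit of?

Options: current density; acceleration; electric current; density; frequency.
frequency

wavenumber should have units dimensionally equivalent to 1 / m (e.g. 1/m).
The given unit '1/s' reduces to 1 / s. Of the listed options, that is the dimensionality of frequency.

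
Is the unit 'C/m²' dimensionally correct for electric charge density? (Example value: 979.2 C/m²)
No

electric charge density has SI base units: A * s / m^3
C/m² does NOT reduce to A * s / m^3; a valid unit for electric charge density would be e.g. C/m³.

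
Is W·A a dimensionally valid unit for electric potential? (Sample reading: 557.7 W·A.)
No

electric potential has SI base units: kg * m^2 / (A * s^3)
W·A does NOT reduce to kg * m^2 / (A * s^3); a valid unit for electric potential would be e.g. V.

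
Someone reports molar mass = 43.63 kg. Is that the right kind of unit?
No

molar mass has SI base units: kg / mol
kg does NOT reduce to kg / mol; a valid unit for molar mass would be e.g. kg/mol.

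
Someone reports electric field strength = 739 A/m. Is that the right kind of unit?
No

electric field strength has SI base units: kg * m / (A * s^3)
A/m does NOT reduce to kg * m / (A * s^3); a valid unit for electric field strength would be e.g. V/m.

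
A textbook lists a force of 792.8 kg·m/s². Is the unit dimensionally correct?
Yes

force has SI base units: kg * m / s^2
kg·m/s² reduces to the same SI base units, so it is a valid unit for force.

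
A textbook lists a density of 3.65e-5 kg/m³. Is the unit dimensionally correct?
Yes

density has SI base units: kg / m^3
kg/m³ reduces to the same SI base units, so it is a valid unit for density.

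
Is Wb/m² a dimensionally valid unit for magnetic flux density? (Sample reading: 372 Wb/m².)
Yes

magnetic flux density has SI base units: kg / (A * s^2)
Wb/m² reduces to the same SI base units, so it is a valid unit for magnetic flux density.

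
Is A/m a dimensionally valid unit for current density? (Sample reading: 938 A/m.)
No

current density has SI base units: A / m^2
A/m does NOT reduce to A / m^2; a valid unit for current density would be e.g. A/m².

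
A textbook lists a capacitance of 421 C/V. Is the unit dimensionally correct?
Yes

capacitance has SI base units: A^2 * s^4 / (kg * m^2)
C/V reduces to the same SI base units, so it is a valid unit for capacitance.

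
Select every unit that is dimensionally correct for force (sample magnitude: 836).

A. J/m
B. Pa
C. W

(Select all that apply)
A

force has SI base units: kg * m / s^2

Checking each option against kg * m / s^2:
  A. J/m: ✓ matches
  B. Pa: ✗ does not match
  C. W: ✗ does not match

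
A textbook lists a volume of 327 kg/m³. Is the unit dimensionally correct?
No

volume has SI base units: m^3
kg/m³ does NOT reduce to m^3; a valid unit for volume would be e.g. m³.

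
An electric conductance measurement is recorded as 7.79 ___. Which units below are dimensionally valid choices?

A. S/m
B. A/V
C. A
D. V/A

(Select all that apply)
B

electric conductance has SI base units: A^2 * s^3 / (kg * m^2)

Checking each option against A^2 * s^3 / (kg * m^2):
  A. S/m: ✗ does not match
  B. A/V: ✓ matches
  C. A: ✗ does not match
  D. V/A: ✗ does not match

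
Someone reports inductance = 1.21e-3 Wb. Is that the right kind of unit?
No

inductance has SI base units: kg * m^2 / (A^2 * s^2)
Wb does NOT reduce to kg * m^2 / (A^2 * s^2); a valid unit for inductance would be e.g. H.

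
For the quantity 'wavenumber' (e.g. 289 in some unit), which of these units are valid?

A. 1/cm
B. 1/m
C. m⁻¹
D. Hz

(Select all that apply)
A, B, C

wavenumber has SI base units: 1 / m

Checking each option against 1 / m:
  A. 1/cm: ✓ matches
  B. 1/m: ✓ matches
  C. m⁻¹: ✓ matches
  D. Hz: ✗ does not match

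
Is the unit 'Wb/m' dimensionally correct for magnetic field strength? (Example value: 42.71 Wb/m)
No

magnetic field strength has SI base units: A / m
Wb/m does NOT reduce to A / m; a valid unit for magnetic field strength would be e.g. A/m.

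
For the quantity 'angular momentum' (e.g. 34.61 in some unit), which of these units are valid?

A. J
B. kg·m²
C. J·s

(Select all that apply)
C

angular momentum has SI base units: kg * m^2 / s

Checking each option against kg * m^2 / s:
  A. J: ✗ does not match
  B. kg·m²: ✗ does not match
  C. J·s: ✓ matches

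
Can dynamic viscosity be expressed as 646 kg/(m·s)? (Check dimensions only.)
Yes

dynamic viscosity has SI base units: kg / (m * s)
kg/(m·s) reduces to the same SI base units, so it is a valid unit for dynamic viscosity.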